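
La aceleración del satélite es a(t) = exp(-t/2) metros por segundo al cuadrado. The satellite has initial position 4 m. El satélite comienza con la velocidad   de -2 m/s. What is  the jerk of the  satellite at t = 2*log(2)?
To solve this, we need to take 1 derivative of our acceleration equation a(t) = exp(-t/2). Differentiating acceleration, we get jerk: j(t) = -exp(-t/2)/2. From the given jerk equation j(t) = -exp(-t/2)/2, we substitute t = 2*log(2) to get j = -1/4.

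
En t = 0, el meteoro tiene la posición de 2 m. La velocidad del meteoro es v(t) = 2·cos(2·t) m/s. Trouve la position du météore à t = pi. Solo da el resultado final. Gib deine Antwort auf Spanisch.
En t = pi, x = 2.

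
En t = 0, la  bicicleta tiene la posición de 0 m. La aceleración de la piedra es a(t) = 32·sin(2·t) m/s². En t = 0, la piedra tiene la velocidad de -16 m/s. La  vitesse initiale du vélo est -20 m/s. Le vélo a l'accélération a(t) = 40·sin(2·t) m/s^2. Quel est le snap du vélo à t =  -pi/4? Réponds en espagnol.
Partiendo de la aceleración a(t) = 40·sin(2·t), tomamos 2 derivadas. La derivada de la aceleración da la sacudida: j(t) = 80·cos(2·t). Derivando la sacudida, obtenemos el snap: s(t) = -160·sin(2·t). Tenemos el snap s(t) = -160·sin(2·t). Sustituyendo t = -pi/4: s(-pi/4) = 160.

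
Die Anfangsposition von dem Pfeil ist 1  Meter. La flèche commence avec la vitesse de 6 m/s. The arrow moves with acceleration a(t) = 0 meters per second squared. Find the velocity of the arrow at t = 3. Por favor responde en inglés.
To solve this, we need to take 1 antiderivative of our acceleration equation a(t) = 0. Integrating acceleration and using the initial condition v(0) = 6, we get v(t) = 6. From the given velocity equation v(t) = 6, we substitute t = 3 to get v = 6.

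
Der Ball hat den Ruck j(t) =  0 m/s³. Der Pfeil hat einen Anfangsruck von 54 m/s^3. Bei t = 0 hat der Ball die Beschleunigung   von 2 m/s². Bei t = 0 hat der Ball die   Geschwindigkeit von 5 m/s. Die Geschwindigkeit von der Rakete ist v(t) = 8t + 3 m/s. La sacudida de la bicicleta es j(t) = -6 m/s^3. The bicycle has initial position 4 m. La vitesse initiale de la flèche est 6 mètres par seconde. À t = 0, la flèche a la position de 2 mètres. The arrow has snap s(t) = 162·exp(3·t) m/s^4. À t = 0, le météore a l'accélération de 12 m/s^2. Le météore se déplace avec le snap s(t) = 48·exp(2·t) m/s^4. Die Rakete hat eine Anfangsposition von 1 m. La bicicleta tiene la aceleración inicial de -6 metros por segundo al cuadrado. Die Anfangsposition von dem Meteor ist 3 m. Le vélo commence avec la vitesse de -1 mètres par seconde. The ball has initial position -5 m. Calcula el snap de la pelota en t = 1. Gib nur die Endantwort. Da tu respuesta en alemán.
s(1) = 0.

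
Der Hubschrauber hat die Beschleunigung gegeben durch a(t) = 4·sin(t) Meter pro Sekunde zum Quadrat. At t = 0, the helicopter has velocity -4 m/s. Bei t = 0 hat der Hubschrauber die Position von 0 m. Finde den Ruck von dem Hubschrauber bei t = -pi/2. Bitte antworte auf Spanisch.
Debemos derivar nuestra ecuación de la aceleración a(t) = 4·sin(t) 1 vez. Derivando la aceleración, obtenemos la sacudida: j(t) = 4·cos(t). Tenemos la sacudida j(t) = 4·cos(t). Sustituyendo t = -pi/2: j(-pi/2) = 0.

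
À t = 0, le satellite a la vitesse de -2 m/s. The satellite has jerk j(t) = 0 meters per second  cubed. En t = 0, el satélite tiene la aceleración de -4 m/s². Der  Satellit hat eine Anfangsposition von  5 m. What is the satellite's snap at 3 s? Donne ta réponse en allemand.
Um dies zu lösen, müssen wir 1 Ableitung unserer Gleichung für den Ruck j(t) = 0 nehmen. Die Ableitung von dem Ruck ergibt den Snap: s(t) = 0. Aus der Gleichung für den Snap s(t) = 0, setzen wir t = 3 ein und erhalten s = 0.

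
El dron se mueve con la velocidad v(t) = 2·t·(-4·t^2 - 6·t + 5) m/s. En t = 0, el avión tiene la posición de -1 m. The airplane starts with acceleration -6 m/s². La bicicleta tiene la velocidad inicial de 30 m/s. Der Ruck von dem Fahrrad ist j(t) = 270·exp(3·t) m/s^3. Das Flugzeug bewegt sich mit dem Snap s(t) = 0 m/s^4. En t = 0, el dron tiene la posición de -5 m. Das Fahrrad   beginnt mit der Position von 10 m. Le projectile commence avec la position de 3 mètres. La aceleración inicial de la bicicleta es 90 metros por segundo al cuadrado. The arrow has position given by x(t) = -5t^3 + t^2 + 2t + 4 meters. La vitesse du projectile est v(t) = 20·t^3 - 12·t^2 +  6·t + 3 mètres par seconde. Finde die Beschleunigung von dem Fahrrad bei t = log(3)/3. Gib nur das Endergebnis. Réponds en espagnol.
La aceleración en t = log(3)/3 es a = 270.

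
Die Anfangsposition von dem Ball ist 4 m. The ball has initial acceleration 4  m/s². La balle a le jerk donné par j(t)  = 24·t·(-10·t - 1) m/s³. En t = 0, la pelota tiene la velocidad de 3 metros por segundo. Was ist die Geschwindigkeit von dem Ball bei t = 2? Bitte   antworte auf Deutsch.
Wir müssen unsere Gleichung für den Ruck j(t) = 24·t·(-10·t - 1) 2-mal integrieren. Die Stammfunktion von dem Ruck ist die Beschleunigung. Mit a(0) = 4 erhalten wir a(t) = -80·t^3 - 12·t^2 + 4. Mit ∫a(t)dt und Anwendung von v(0) = 3, finden wir v(t) = -20·t^4 - 4·t^3 + 4·t + 3. Aus der Gleichung für die Geschwindigkeit v(t) = -20·t^4 - 4·t^3 + 4·t + 3, setzen wir t = 2 ein und erhalten v = -341.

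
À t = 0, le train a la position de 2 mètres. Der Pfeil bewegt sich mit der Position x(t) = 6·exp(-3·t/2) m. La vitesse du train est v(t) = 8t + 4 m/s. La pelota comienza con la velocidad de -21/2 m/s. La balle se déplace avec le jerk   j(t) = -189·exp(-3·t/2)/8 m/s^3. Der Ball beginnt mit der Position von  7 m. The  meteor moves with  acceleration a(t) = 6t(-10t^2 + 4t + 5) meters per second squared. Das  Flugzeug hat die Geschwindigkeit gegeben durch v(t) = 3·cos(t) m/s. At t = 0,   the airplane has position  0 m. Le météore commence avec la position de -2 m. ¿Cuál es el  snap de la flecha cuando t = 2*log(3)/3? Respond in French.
Pour résoudre ceci, nous devons prendre 4 dérivées de notre équation de la position x(t) = 6·exp(-3·t/2). En prenant d/dt de x(t), nous trouvons v(t) = -9·exp(-3·t/2). En dérivant la vitesse, nous obtenons l'accélération: a(t) = 27·exp(-3·t/2)/2. En prenant d/dt de a(t), nous trouvons j(t) = -81·exp(-3·t/2)/4. En dérivant le jerk, nous obtenons le snap: s(t) = 243·exp(-3·t/2)/8. Nous avons le snap s(t) = 243·exp(-3·t/2)/8. En substituant t = 2*log(3)/3: s(2*log(3)/3) = 81/8.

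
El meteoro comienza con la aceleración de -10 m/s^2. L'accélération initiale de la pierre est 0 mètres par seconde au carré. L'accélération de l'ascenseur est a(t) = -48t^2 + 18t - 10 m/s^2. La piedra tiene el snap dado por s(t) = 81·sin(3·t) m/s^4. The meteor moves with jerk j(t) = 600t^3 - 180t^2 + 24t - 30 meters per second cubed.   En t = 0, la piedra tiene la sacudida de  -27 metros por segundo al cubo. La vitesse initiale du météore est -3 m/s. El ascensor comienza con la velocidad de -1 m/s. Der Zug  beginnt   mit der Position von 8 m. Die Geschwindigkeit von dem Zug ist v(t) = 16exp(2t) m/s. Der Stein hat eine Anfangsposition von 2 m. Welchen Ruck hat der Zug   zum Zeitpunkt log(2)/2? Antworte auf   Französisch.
Nous devons dériver notre équation de la vitesse v(t) = 16·exp(2·t) 2 fois. En prenant d/dt de v(t), nous trouvons a(t) = 32·exp(2·t). En prenant d/dt de a(t), nous trouvons j(t) = 64·exp(2·t). Nous avons le jerk j(t) = 64·exp(2·t). En substituant t = log(2)/2: j(log(2)/2) = 128.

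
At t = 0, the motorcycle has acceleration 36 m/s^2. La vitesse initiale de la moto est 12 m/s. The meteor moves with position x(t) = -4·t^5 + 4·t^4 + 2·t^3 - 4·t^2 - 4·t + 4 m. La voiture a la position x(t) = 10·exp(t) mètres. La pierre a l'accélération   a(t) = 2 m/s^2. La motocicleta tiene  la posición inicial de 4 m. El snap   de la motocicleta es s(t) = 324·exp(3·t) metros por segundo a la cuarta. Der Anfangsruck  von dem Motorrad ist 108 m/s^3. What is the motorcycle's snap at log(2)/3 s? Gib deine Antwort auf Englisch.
Using s(t) = 324·exp(3·t) and substituting t = log(2)/3, we find s = 648.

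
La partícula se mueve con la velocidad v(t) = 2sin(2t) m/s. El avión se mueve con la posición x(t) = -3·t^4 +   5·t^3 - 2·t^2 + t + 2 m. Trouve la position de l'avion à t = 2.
De l'équation de la position x(t) = -3·t^4 + 5·t^3 - 2·t^2 + t + 2, nous substituons t = 2 pour obtenir x = -12.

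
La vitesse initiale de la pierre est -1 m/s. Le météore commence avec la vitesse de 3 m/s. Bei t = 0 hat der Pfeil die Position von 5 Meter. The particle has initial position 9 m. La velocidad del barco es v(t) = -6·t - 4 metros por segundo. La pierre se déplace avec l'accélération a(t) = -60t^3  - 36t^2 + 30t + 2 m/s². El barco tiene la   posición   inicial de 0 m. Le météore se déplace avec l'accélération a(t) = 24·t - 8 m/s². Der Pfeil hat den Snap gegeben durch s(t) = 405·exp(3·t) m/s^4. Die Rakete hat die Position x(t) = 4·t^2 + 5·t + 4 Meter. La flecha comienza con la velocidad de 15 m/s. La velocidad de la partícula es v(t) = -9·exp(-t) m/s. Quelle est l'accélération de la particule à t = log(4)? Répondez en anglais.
Starting from velocity v(t) = -9·exp(-t), we take 1 derivative. Taking d/dt of v(t), we find a(t) = 9·exp(-t). Using a(t) = 9·exp(-t) and substituting t = log(4), we find a = 9/4.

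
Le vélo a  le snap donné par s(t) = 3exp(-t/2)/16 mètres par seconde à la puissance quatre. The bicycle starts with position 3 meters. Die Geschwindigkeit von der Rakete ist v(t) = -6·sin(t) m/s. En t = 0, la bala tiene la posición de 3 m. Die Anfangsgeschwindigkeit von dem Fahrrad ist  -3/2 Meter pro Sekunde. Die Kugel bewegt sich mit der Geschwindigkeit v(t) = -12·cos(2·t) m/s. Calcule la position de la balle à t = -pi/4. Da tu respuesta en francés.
Nous devons trouver l'intégrale de notre équation de la vitesse v(t) = -12·cos(2·t) 1 fois. La primitive de la vitesse est la position. En utilisant x(0) = 3, nous obtenons x(t) = 3 - 6·sin(2·t). En utilisant x(t) = 3 - 6·sin(2·t) et en substituant t = -pi/4, nous trouvons x = 9.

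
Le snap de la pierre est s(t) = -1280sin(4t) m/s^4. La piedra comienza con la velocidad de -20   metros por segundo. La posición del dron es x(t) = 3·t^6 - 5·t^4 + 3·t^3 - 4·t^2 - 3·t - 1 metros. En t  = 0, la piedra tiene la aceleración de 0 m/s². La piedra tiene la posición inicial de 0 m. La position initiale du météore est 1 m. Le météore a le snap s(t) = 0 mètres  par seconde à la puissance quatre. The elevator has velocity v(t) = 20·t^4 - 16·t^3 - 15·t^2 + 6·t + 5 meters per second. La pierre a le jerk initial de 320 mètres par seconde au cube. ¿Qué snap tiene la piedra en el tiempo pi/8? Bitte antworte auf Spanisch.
De la ecuación del snap s(t) = -1280·sin(4·t), sustituimos t = pi/8 para obtener s = -1280.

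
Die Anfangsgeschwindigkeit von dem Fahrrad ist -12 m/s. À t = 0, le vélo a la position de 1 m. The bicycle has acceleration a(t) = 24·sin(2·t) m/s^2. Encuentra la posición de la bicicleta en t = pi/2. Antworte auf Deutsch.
Ausgehend von der Beschleunigung a(t) = 24·sin(2·t), nehmen wir 2 Integrale. Das Integral von der Beschleunigung, mit v(0) = -12, ergibt die Geschwindigkeit: v(t) = -12·cos(2·t). Durch Integration von der Geschwindigkeit und Verwendung der Anfangsbedingung x(0) = 1, erhalten wir x(t) = 1 - 6·sin(2·t). Mit x(t) = 1 - 6·sin(2·t) und Einsetzen von t = pi/2, finden wir x = 1.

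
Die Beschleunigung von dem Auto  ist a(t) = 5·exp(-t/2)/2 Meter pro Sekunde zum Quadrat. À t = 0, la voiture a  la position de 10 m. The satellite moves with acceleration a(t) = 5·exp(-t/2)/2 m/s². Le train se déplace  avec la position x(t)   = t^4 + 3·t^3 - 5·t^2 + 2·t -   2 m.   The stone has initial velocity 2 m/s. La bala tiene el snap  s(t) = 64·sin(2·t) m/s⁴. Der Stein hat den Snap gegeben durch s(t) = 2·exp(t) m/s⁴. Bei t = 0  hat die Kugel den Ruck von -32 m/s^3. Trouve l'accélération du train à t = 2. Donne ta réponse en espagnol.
Partiendo de la posición x(t) = t^4 + 3·t^3 - 5·t^2 + 2·t - 2, tomamos 2 derivadas. La derivada de la posición da la velocidad: v(t) = 4·t^3 + 9·t^2 - 10·t + 2. Derivando la velocidad, obtenemos la aceleración: a(t) = 12·t^2 + 18·t - 10. Usando a(t) = 12·t^2 + 18·t - 10 y sustituyendo t = 2, encontramos a = 74.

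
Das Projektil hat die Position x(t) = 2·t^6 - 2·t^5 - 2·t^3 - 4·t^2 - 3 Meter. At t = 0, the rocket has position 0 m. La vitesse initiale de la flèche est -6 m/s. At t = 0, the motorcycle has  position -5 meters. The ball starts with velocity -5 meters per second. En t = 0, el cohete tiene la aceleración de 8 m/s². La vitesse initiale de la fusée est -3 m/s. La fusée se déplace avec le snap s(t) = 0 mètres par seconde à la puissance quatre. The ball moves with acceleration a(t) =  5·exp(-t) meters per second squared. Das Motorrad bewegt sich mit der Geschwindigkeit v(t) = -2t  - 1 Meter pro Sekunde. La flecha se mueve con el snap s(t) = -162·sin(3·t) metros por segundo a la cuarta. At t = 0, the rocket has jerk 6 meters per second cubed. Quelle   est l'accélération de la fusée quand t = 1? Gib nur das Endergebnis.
La réponse est 14.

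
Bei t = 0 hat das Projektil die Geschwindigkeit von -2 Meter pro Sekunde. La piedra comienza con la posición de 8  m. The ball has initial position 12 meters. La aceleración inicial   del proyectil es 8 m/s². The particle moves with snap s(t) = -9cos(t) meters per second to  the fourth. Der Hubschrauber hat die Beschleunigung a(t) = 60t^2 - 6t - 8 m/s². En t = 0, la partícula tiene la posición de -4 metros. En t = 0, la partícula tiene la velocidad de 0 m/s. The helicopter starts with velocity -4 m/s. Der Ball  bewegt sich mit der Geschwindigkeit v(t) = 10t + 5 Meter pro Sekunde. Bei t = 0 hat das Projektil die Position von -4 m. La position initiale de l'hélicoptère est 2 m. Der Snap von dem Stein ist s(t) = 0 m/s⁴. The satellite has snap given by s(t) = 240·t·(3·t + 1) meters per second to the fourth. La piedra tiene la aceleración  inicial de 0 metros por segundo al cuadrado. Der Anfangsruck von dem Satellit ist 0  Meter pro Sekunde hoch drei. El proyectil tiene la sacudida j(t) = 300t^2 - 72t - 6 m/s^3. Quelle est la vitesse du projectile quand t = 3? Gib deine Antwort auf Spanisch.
Partiendo de la sacudida j(t) = 300·t^2 - 72·t - 6, tomamos 2 integrales. La antiderivada de la sacudida es la aceleración. Usando a(0) = 8, obtenemos a(t) = 100·t^3 - 36·t^2 - 6·t + 8. La antiderivada de la aceleración, con v(0) = -2, da la velocidad: v(t) = 25·t^4 - 12·t^3 - 3·t^2 + 8·t - 2. De la ecuación de la velocidad v(t) = 25·t^4 - 12·t^3 - 3·t^2 + 8·t - 2, sustituimos t = 3 para obtener v = 1696.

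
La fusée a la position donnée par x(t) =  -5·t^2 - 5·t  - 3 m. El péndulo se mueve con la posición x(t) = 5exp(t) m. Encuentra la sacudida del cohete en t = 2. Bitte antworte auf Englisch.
Starting from position x(t) = -5·t^2 - 5·t - 3, we take 3 derivatives. The derivative of position gives velocity: v(t) = -10·t - 5. Taking d/dt of v(t), we find a(t) = -10. Taking d/dt of a(t), we find j(t) = 0. From the given jerk equation j(t) = 0, we substitute t = 2 to get j = 0.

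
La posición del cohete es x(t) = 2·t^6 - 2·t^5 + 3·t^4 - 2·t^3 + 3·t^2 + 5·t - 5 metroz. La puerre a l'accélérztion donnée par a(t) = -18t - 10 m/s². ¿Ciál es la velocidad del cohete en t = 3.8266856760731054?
Debemos derivar nuestra ecuación de la posición x(t) = 2·t^6 - 2·t^5 + 3·t^4 - 2·t^3 + 3·t^2 + 5·t - 5 1 vez. La derivada de la posición da la velocidad: v(t) = 12·t^5 - 10·t^4 + 12·t^3 - 6·t^2 + 6·t + 5. Tenemos la velocidad v(t) = 12·t^5 - 10·t^4 + 12·t^3 - 6·t^2 + 6·t + 5. Sustituyendo t = 3.8266856760731054: v(3.8266856760731054) = 8315.00704453470.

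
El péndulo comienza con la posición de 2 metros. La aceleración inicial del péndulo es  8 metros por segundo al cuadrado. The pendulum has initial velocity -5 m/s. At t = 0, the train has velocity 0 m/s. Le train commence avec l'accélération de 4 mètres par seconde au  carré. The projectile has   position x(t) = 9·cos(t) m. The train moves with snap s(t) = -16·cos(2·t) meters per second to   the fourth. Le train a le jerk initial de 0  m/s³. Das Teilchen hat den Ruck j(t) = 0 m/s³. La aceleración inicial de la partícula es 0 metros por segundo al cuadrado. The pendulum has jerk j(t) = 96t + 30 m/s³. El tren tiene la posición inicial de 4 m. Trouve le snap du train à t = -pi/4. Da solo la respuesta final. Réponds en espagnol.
s(-pi/4) = 0.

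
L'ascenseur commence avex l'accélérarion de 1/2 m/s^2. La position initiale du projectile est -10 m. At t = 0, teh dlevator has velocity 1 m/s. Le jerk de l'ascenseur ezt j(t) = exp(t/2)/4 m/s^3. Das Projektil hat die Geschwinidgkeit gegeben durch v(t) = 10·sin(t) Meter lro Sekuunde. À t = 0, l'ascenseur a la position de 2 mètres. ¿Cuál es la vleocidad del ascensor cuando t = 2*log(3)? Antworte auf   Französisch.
Pour résoudre ceci, nous devons prendre 2 primitives de notre équation du jerk j(t) = exp(t/2)/4. En prenant ∫j(t)dt et en appliquant a(0) = 1/2, nous trouvons a(t) = exp(t/2)/2. La primitive de l'accélération, avec v(0) = 1, donne la vitesse: v(t) = exp(t/2). De l'équation de la vitesse v(t) = exp(t/2), nous substituons t = 2*log(3) pour obtenir v = 3.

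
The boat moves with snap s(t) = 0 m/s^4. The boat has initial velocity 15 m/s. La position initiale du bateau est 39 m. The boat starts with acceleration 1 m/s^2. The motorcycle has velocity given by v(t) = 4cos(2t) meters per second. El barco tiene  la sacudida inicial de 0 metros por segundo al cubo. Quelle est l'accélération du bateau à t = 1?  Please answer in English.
We need to integrate our snap equation s(t) = 0 2 times. The integral of snap is jerk. Using j(0) = 0, we get j(t) = 0. The integral of jerk is acceleration. Using a(0) = 1, we get a(t) = 1. We have acceleration a(t) = 1. Substituting t = 1: a(1) = 1.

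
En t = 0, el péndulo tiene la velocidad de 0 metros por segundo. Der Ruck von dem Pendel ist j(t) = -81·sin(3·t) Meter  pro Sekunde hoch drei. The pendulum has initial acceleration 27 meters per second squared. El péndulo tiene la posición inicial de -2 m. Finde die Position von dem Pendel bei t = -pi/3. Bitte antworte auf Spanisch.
Para resolver esto, necesitamos tomar 3 antiderivadas de nuestra ecuación de la sacudida j(t) = -81·sin(3·t). La antiderivada de la sacudida, con a(0) = 27, da la aceleración: a(t) = 27·cos(3·t). Integrando la aceleración y usando la condición inicial v(0) = 0, obtenemos v(t) = 9·sin(3·t). Integrando la velocidad y usando la condición inicial x(0) = -2, obtenemos x(t) = 1 - 3·cos(3·t). Usando x(t) = 1 - 3·cos(3·t) y sustituyendo t = -pi/3, encontramos x = 4.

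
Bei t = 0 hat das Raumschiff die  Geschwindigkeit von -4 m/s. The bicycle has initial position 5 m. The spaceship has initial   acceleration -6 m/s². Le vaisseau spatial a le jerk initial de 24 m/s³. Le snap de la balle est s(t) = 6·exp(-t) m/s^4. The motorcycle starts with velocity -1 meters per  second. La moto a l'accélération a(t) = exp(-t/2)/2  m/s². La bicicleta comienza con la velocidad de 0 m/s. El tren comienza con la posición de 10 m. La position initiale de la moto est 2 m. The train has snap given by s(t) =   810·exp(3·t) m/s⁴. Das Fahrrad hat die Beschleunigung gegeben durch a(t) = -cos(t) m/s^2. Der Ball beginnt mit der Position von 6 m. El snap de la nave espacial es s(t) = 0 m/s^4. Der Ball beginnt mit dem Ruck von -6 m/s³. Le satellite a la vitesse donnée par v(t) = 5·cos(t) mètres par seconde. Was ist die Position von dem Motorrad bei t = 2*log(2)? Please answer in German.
Um dies zu lösen, müssen wir 2 Integrale unserer Gleichung für die Beschleunigung a(t) = exp(-t/2)/2 finden. Mit ∫a(t)dt und Anwendung von v(0) = -1, finden wir v(t) = -exp(-t/2). Durch Integration von der Geschwindigkeit und Verwendung der Anfangsbedingung x(0) = 2, erhalten wir x(t) = 2·exp(-t/2). Mit x(t) = 2·exp(-t/2) und Einsetzen von t = 2*log(2), finden wir x = 1.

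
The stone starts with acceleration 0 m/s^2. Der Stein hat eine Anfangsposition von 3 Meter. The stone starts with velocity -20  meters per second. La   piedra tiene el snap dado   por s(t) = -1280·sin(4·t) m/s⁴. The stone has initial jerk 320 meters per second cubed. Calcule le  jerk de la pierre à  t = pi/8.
Nous devons trouver la primitive de notre équation du snap s(t) = -1280·sin(4·t) 1 fois. La primitive du snap est le jerk. En utilisant j(0) = 320, nous obtenons j(t) = 320·cos(4·t). En utilisant j(t) = 320·cos(4·t) et en substituant t = pi/8, nous trouvons j = 0.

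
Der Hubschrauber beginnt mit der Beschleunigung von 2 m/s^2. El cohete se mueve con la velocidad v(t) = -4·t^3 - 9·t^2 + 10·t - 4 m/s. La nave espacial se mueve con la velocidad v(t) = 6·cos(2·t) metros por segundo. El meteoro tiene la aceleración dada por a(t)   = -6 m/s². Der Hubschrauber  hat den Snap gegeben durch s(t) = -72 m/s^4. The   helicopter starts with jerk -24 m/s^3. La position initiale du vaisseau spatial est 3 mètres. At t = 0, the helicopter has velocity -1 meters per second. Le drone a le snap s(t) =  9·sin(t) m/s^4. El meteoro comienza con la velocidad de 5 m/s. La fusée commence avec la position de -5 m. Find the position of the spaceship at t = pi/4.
We must find the integral of our velocity equation v(t) = 6·cos(2·t) 1 time. Integrating velocity and using the initial condition x(0) = 3, we get x(t) = 3·sin(2·t) + 3. From the given position equation x(t) = 3·sin(2·t) + 3, we substitute t = pi/4 to get x = 6.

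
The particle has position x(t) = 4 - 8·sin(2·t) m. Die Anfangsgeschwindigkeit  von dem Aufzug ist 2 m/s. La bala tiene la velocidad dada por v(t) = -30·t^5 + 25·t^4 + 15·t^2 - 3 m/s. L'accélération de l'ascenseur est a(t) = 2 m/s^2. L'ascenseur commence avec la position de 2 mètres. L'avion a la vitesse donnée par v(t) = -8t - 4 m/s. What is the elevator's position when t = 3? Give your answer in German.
Um dies zu lösen, müssen wir 2 Integrale unserer Gleichung für die Beschleunigung a(t) = 2 finden. Durch Integration von der Beschleunigung und Verwendung der Anfangsbedingung v(0) = 2, erhalten wir v(t) = 2·t + 2. Die Stammfunktion von der Geschwindigkeit, mit x(0) = 2, ergibt die Position: x(t) = t^2 + 2·t + 2. Wir haben die Position x(t) = t^2 + 2·t + 2. Durch Einsetzen von t = 3: x(3) = 17.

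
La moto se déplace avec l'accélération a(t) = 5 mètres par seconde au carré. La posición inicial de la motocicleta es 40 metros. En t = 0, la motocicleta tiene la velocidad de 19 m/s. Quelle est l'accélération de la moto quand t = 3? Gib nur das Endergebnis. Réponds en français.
a(3) = 5.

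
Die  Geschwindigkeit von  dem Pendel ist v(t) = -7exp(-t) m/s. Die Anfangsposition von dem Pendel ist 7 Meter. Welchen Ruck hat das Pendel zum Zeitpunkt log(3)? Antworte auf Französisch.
En partant de la vitesse v(t) = -7·exp(-t), nous prenons 2 dérivées. En dérivant la vitesse, nous obtenons l'accélération: a(t) = 7·exp(-t). En dérivant l'accélération, nous obtenons le jerk: j(t) = -7·exp(-t). De l'équation du jerk j(t) = -7·exp(-t), nous substituons t = log(3) pour obtenir j = -7/3.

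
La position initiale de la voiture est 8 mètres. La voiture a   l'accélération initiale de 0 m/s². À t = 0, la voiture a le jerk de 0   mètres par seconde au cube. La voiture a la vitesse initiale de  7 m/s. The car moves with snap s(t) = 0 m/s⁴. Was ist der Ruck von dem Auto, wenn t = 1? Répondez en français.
En partant du snap s(t) = 0, nous prenons 1 intégrale. La primitive du snap est le jerk. En utilisant j(0) = 0, nous obtenons j(t) = 0. De l'équation du jerk j(t) = 0, nous substituons t = 1 pour obtenir j = 0.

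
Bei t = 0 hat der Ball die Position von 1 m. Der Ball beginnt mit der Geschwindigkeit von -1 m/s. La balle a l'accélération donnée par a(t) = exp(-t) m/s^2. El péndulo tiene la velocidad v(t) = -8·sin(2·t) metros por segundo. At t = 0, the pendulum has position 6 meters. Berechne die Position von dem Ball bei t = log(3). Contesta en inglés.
Starting from acceleration a(t) = exp(-t), we take 2 integrals. The antiderivative of acceleration is velocity. Using v(0) = -1, we get v(t) = -exp(-t). Taking ∫v(t)dt and applying x(0) = 1, we find x(t) = exp(-t). We have position x(t) = exp(-t). Substituting t = log(3): x(log(3)) = 1/3.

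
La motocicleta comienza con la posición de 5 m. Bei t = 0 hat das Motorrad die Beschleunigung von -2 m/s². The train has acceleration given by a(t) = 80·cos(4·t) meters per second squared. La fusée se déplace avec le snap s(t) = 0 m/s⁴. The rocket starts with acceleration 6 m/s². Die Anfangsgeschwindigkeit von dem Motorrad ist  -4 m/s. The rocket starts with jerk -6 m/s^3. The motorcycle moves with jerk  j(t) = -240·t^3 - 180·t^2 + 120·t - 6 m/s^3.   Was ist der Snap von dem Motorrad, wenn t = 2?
Ausgehend von dem Ruck j(t) = -240·t^3 - 180·t^2 + 120·t - 6, nehmen wir 1 Ableitung. Mit d/dt von j(t) finden wir s(t) = -720·t^2 - 360·t + 120. Mit s(t) = -720·t^2 - 360·t + 120 und Einsetzen von t = 2, finden wir s = -3480.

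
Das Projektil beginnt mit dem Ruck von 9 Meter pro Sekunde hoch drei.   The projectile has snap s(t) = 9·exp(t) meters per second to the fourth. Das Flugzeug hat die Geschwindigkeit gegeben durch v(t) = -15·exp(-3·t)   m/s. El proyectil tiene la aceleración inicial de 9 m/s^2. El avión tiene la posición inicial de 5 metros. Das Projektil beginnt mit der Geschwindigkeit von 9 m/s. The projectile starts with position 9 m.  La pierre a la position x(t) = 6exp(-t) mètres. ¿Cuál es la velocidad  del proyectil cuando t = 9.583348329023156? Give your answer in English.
We need to integrate our snap equation s(t) = 9·exp(t) 3 times. Finding the antiderivative of s(t) and using j(0) = 9: j(t) = 9·exp(t). Taking ∫j(t)dt and applying a(0) = 9, we find a(t) = 9·exp(t). Integrating acceleration and using the initial condition v(0) = 9, we get v(t) = 9·exp(t). From the given velocity equation v(t) = 9·exp(t), we substitute t = 9.583348329023156 to get v = 130688.630476384.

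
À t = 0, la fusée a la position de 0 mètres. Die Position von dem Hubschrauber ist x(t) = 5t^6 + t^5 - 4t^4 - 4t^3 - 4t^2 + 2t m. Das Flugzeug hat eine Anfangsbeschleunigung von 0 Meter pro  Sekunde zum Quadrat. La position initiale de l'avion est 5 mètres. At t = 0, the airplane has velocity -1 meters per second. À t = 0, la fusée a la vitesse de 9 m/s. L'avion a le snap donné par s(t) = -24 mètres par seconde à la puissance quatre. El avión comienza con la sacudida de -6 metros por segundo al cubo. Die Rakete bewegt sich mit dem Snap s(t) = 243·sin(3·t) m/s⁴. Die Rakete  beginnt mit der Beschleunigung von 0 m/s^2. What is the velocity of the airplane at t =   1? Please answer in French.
En partant du snap s(t) = -24, nous prenons 3 intégrales. En prenant ∫s(t)dt et en appliquant j(0) = -6, nous trouvons j(t) = -24·t - 6. En intégrant le jerk et en utilisant la condition initiale a(0) = 0, nous obtenons a(t) = 6·t·(-2·t - 1). L'intégrale de l'accélération, avec v(0) = -1, donne la vitesse: v(t) = -4·t^3 - 3·t^2 - 1. Nous avons la vitesse v(t) = -4·t^3 - 3·t^2 - 1. En substituant t = 1: v(1) = -8.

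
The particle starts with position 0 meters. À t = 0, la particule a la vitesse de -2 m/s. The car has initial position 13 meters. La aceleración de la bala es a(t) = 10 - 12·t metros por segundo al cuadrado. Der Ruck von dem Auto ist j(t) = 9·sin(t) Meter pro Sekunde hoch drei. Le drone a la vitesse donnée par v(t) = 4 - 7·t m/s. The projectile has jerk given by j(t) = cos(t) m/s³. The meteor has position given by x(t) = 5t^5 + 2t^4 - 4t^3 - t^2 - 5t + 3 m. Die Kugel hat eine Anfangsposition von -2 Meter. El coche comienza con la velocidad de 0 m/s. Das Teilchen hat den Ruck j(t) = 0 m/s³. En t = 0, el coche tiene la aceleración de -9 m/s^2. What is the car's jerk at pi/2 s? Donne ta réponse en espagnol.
De la ecuación de la sacudida j(t) = 9·sin(t), sustituimos t = pi/2 para obtener j = 9.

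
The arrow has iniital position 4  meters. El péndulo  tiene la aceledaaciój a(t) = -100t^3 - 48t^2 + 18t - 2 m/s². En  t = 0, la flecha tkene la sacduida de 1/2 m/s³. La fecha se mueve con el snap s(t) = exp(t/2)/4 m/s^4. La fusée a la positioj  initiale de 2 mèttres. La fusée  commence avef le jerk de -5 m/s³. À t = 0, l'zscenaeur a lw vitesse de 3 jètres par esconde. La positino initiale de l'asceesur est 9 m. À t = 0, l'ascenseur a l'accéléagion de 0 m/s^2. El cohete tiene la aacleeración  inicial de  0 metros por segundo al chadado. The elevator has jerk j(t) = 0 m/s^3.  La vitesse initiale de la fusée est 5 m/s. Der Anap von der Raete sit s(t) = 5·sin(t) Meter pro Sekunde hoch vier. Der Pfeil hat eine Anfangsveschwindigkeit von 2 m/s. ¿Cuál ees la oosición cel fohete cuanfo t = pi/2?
Partiendo del snap s(t) = 5·sin(t), tomamos 4 integrales. La integral del snap, con j(0) = -5, da la sacudida: j(t) = -5·cos(t). Tomando ∫j(t)dt y aplicando a(0) = 0, encontramos a(t) = -5·sin(t). Integrando la aceleración y usando la condición inicial v(0) = 5, obtenemos v(t) = 5·cos(t). Tomando ∫v(t)dt y aplicando x(0) = 2, encontramos x(t) = 5·sin(t) + 2. De la ecuación de la posición x(t) = 5·sin(t) + 2, sustituimos t = pi/2 para obtener x = 7.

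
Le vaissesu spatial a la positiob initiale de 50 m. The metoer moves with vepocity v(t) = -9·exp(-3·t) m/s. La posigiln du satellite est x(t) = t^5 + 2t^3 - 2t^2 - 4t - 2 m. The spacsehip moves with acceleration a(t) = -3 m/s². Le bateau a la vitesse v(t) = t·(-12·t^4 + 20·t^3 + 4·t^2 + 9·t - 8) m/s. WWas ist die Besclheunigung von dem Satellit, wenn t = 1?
Um dies zu lösen, müssen wir 2 Ableitungen unserer Gleichung für die Position x(t) = t^5 + 2·t^3 - 2·t^2 - 4·t - 2 nehmen. Mit d/dt von x(t) finden wir v(t) = 5·t^4 + 6·t^2 - 4·t - 4. Mit d/dt von v(t) finden wir a(t) = 20·t^3 + 12·t - 4. Aus der Gleichung für die Beschleunigung a(t) = 20·t^3 + 12·t - 4, setzen wir t = 1 ein und erhalten a = 28.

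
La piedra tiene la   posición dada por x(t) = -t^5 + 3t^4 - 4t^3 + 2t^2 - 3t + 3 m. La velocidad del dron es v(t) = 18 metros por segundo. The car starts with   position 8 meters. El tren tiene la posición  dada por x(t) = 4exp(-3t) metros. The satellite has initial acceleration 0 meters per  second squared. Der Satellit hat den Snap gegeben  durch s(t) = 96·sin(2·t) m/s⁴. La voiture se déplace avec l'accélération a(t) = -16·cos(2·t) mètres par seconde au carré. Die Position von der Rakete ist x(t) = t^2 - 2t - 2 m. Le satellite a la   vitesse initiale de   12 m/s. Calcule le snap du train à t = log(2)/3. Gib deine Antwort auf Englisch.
We must differentiate our position equation x(t) = 4·exp(-3·t) 4 times. Differentiating position, we get velocity: v(t) = -12·exp(-3·t). Differentiating velocity, we get acceleration: a(t) = 36·exp(-3·t). Taking d/dt of a(t), we find j(t) = -108·exp(-3·t). The derivative of jerk gives snap: s(t) = 324·exp(-3·t). From the given snap equation s(t) = 324·exp(-3·t), we substitute t = log(2)/3 to get s = 162.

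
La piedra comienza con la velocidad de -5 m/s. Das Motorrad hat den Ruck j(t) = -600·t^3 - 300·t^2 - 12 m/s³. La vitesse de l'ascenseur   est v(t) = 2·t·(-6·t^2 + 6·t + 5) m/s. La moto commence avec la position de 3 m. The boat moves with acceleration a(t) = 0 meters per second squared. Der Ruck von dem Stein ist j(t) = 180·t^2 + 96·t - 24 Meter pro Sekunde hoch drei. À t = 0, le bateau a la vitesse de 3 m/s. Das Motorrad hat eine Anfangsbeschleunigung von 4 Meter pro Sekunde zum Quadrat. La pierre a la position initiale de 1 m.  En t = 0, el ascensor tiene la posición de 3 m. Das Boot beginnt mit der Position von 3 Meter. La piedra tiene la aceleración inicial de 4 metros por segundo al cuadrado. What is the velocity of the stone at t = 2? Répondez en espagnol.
Partiendo de la sacudida j(t) = 180·t^2 + 96·t - 24, tomamos 2 integrales. La integral de la sacudida es la aceleración. Usando a(0) = 4, obtenemos a(t) = 60·t^3 + 48·t^2 - 24·t + 4. Integrando la aceleración y usando la condición inicial v(0) = -5, obtenemos v(t) = 15·t^4 + 16·t^3 - 12·t^2 + 4·t - 5. Usando v(t) = 15·t^4 + 16·t^3 - 12·t^2 + 4·t - 5 y sustituyendo t = 2, encontramos v = 323.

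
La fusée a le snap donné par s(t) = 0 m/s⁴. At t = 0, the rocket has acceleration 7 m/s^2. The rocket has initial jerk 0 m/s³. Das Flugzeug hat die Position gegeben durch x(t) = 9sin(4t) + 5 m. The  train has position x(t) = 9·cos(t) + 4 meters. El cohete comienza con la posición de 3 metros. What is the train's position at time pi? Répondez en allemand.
Aus der Gleichung für die Position x(t) = 9·cos(t) + 4, setzen wir t = pi ein und erhalten x = -5.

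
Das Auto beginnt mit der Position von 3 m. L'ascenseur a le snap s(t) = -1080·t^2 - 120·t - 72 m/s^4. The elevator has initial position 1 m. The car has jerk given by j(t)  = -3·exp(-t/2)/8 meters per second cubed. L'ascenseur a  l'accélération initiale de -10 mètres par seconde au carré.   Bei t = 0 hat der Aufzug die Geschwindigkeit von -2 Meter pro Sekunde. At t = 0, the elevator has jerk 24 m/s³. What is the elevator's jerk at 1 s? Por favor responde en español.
Para resolver esto, necesitamos tomar 1 antiderivada de nuestra ecuación del snap s(t) = -1080·t^2 - 120·t - 72. La integral del snap, con j(0) = 24, da la sacudida: j(t) = -360·t^3 - 60·t^2 - 72·t + 24. Usando j(t) = -360·t^3 - 60·t^2 - 72·t + 24 y sustituyendo t = 1, encontramos j = -468.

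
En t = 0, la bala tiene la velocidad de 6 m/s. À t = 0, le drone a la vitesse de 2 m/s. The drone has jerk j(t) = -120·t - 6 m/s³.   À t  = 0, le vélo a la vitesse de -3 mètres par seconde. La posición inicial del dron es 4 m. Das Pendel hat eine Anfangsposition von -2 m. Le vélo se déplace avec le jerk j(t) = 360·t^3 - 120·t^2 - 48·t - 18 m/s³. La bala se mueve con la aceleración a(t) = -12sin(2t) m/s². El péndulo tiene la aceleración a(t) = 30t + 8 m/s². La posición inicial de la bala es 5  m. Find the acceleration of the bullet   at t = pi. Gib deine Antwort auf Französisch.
Nous avons l'accélération a(t) = -12·sin(2·t). En substituant t = pi: a(pi) = 0.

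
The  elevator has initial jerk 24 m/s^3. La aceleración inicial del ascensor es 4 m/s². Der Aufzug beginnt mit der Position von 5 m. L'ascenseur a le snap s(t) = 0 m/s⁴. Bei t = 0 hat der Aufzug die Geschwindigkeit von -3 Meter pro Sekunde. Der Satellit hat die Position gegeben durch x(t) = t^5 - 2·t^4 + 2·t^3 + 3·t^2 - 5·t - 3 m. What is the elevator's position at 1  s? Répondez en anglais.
We must find the integral of our snap equation s(t) = 0 4 times. The antiderivative of snap, with j(0) = 24, gives jerk: j(t) = 24. Integrating jerk and using the initial condition a(0) = 4, we get a(t) = 24·t + 4. The antiderivative of acceleration, with v(0) = -3, gives velocity: v(t) = 12·t^2 + 4·t - 3. Finding the antiderivative of v(t) and using x(0) = 5: x(t) = 4·t^3 + 2·t^2 - 3·t + 5. From the given position equation x(t) = 4·t^3 + 2·t^2 - 3·t + 5, we substitute t = 1 to get x = 8.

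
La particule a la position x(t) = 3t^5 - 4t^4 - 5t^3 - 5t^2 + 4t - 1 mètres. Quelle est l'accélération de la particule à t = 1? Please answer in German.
Wir müssen unsere Gleichung für die Position x(t) = 3·t^5 - 4·t^4 - 5·t^3 - 5·t^2 + 4·t - 1 2-mal ableiten. Mit d/dt von x(t) finden wir v(t) = 15·t^4 - 16·t^3 - 15·t^2 - 10·t + 4. Mit d/dt von v(t) finden wir a(t) = 60·t^3 - 48·t^2 - 30·t - 10. Aus der Gleichung für die Beschleunigung a(t) = 60·t^3 - 48·t^2 - 30·t - 10, setzen wir t = 1 ein und erhalten a = -28.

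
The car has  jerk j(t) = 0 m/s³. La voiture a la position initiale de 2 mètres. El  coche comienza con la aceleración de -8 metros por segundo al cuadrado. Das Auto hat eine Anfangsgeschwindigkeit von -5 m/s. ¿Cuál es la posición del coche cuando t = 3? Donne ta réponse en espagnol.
Partiendo de la sacudida j(t) = 0, tomamos 3 integrales. La antiderivada de la sacudida, con a(0) = -8, da la aceleración: a(t) = -8. La antiderivada de la aceleración es la velocidad. Usando v(0) = -5, obtenemos v(t) = -8·t - 5. Tomando ∫v(t)dt y aplicando x(0) = 2, encontramos x(t) = -4·t^2 - 5·t + 2. Tenemos la posición x(t) = -4·t^2 - 5·t + 2. Sustituyendo t = 3: x(3) = -49.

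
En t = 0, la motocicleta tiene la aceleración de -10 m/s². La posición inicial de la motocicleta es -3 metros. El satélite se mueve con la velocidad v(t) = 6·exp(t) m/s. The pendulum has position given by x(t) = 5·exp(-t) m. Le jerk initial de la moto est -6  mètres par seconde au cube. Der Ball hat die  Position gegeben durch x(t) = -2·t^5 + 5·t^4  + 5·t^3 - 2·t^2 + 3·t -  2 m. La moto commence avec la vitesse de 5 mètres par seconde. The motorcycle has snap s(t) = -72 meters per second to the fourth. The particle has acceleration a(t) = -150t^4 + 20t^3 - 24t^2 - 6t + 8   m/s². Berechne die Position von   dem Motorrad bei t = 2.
Um dies zu lösen, müssen wir 4 Stammfunktionen unserer Gleichung für den Snap s(t) = -72 finden. Mit ∫s(t)dt und Anwendung von j(0) = -6, finden wir j(t) = -72·t - 6. Die Stammfunktion von dem Ruck, mit a(0) = -10, ergibt die Beschleunigung: a(t) = -36·t^2 - 6·t - 10. Die Stammfunktion von der Beschleunigung ist die Geschwindigkeit. Mit v(0) = 5 erhalten wir v(t) = -12·t^3 - 3·t^2 - 10·t + 5. Durch Integration von der Geschwindigkeit und Verwendung der Anfangsbedingung x(0) = -3, erhalten wir x(t) = -3·t^4 - t^3 - 5·t^2 + 5·t - 3. Mit x(t) = -3·t^4 - t^3 - 5·t^2 + 5·t - 3 und Einsetzen von t = 2, finden wir x = -69.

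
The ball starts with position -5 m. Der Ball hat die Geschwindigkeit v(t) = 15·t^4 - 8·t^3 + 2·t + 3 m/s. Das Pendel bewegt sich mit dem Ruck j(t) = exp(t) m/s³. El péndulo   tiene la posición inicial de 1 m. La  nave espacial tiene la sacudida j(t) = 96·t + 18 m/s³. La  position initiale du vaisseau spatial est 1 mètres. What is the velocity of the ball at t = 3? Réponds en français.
En utilisant v(t) = 15·t^4 - 8·t^3 + 2·t + 3 et en substituant t = 3, nous trouvons v = 1008.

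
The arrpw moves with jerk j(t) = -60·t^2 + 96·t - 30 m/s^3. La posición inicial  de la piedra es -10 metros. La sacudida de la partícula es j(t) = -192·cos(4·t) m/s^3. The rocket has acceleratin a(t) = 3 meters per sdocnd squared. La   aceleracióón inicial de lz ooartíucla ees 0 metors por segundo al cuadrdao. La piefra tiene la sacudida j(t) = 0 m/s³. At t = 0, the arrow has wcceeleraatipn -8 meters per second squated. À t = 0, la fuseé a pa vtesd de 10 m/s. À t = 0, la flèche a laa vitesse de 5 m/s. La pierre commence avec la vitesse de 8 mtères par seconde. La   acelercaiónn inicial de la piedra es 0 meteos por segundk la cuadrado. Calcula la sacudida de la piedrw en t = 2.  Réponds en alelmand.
Aus der Gleichung für den Ruck j(t) = 0, setzen wir t = 2 ein und erhalten j = 0.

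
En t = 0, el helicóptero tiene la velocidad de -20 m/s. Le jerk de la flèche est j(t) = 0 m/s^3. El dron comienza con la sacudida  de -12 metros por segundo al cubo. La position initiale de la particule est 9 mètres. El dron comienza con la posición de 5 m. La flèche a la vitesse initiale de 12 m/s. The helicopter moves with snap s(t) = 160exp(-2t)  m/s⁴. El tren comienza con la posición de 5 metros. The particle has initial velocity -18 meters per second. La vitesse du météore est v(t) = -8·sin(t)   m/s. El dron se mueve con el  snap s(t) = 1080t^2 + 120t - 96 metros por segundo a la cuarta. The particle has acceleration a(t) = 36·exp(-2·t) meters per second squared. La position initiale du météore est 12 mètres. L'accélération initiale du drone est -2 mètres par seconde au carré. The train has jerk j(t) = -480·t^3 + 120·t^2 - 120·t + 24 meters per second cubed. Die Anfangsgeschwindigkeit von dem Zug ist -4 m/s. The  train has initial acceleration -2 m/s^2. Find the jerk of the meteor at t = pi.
We must differentiate our velocity equation v(t) = -8·sin(t) 2 times. The derivative of velocity gives acceleration: a(t) = -8·cos(t). Taking d/dt of a(t), we find j(t) = 8·sin(t). We have jerk j(t) = 8·sin(t). Substituting t = pi: j(pi) = 0.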